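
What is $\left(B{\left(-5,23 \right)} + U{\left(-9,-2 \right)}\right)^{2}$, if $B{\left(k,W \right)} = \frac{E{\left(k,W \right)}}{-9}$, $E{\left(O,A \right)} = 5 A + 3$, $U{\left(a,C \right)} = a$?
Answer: $\frac{39601}{81} \approx 488.9$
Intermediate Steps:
$E{\left(O,A \right)} = 3 + 5 A$
$B{\left(k,W \right)} = - \frac{1}{3} - \frac{5 W}{9}$ ($B{\left(k,W \right)} = \frac{3 + 5 W}{-9} = \left(3 + 5 W\right) \left(- \frac{1}{9}\right) = - \frac{1}{3} - \frac{5 W}{9}$)
$\left(B{\left(-5,23 \right)} + U{\left(-9,-2 \right)}\right)^{2} = \left(\left(- \frac{1}{3} - \frac{115}{9}\right) - 9\right)^{2} = \left(- \frac{118}{9} - 9\right)^{2} = \left(- \frac{199}{9}\right)^{2} = \frac{39601}{81}$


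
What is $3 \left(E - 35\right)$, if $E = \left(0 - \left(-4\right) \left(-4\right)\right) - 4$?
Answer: $-165$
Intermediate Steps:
$E = -20$ ($E = \left(0 - 16\right) - 4 = -16 - 4 = -20$)
$3 \left(E - 35\right) = 3 \left(-20 - 35\right) = 3 \left(-55\right) = -165$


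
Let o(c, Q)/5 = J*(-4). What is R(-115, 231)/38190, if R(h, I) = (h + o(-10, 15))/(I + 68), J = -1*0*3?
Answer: -1/99294 ≈ -1.0071e-5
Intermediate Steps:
J = 0 (J = 0*3 = 0)
o(c, Q) = 0 (o(c, Q) = 5*(0*(-4)) = 5*0 = 0)
R(h, I) = h/(68 + I) (R(h, I) = (h + 0)/(I + 68) = h/(68 + I))
R(-115, 231)/38190 = -115/(68 + 231)/38190 = -115/299*(1/38190) = -115*1/299*(1/38190) = -5/13*1/38190 = -1/99294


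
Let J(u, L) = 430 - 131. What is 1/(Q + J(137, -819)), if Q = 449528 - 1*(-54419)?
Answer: 1/504246 ≈ 1.9832e-6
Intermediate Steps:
Q = 503947 (Q = 449528 + 54419 = 503947)
J(u, L) = 299
1/(Q + J(137, -819)) = 1/(503947 + 299) = 1/504246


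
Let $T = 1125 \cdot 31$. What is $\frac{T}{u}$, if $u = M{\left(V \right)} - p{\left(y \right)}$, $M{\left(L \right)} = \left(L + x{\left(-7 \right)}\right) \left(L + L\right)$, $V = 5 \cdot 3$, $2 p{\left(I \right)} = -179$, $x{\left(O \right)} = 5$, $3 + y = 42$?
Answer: $\frac{69750}{1379} \approx 50.58$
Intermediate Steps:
$y = 39$ ($y = -3 + 42 = 39$)
$p{\left(I \right)} = - \frac{179}{2}$ ($p{\left(I \right)} = \frac{1}{2} \left(-179\right) = - \frac{179}{2}$)
$V = 15$
$M{\left(L \right)} = 2 L \left(5 + L\right)$ ($M{\left(L \right)} = \left(L + 5\right) \left(L + L\right) = \left(5 + L\right) 2 L = 2 L \left(5 + L\right)$)
$u = \frac{1379}{2}$ ($u = 2 \cdot 15 \left(5 + 15\right) - - \frac{179}{2} = 2 \cdot 15 \cdot 20 + \frac{179}{2} = 600 + \frac{179}{2} = \frac{1379}{2} \approx 689.5$)
$T = 34875$
$\frac{T}{u} = \frac{34875}{\frac{1379}{2}} = 34875 \cdot \frac{2}{1379} = \frac{69750}{1379}$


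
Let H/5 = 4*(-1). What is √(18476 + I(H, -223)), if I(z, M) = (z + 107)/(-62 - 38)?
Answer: √1847513/10 ≈ 135.92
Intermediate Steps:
H = -20 (H = 5*(4*(-1)) = 5*(-4) = -20)
I(z, M) = -107/100 - z/100 (I(z, M) = (107 + z)/(-100) = (107 + z)*(-1/100) = -107/100 - z/100)
√(18476 + I(H, -223)) = √(18476 + (-107/100 - 1/100*(-20))) = √(18476 + (-107/100 + ⅕)) = √(18476 - 87/100) = √(1847513/100) = √1847513/10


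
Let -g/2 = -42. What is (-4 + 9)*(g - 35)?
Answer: 245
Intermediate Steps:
g = 84 (g = -2*(-42) = 84)
(-4 + 9)*(g - 35) = (-4 + 9)*(84 - 35) = 5*49 = 245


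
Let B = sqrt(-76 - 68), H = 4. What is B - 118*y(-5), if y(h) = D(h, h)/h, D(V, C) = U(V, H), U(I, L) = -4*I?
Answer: 472 + 12*I ≈ 472.0 + 12.0*I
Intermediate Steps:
D(V, C) = -4*V
y(h) = -4 (y(h) = (-4*h)/h = -4)
B = 12*I (B = sqrt(-144) = 12*I ≈ 12.0*I)
B - 118*y(-5) = 12*I - 118*(-4) = 12*I + 472 = 472 + 12*I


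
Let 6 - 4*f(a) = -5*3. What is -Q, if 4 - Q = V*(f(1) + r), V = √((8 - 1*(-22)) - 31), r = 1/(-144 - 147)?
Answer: -4 + 6107*I/1164 ≈ -4.0 + 5.2466*I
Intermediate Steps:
f(a) = 21/4 (f(a) = 3/2 - (-5)*3/4 = 3/2 - ¼*(-15) = 3/2 + 15/4 = 21/4)
r = -1/291 (r = 1/(-291) = -1/291 ≈ -0.0034364)
V = I (V = √((8 + 22) - 31) = √(30 - 31) = √(-1) = I ≈ 1.0*I)
Q = 4 - 6107*I/1164 (Q = 4 - I*(21/4 - 1/291) = 4 - I*6107/1164 = 4 - 6107*I/1164 ≈ 4.0 - 5.2466*I)
-Q = -(4 - 6107*I/1164) = -4 + 6107*I/1164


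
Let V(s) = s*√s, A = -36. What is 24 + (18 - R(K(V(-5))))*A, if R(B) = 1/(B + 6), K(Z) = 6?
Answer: -621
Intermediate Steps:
V(s) = s^(3/2)
R(B) = 1/(6 + B)
24 + (18 - R(K(V(-5))))*A = 24 + (18 - 1/(6 + 6))*(-36) = 24 + (18 - 1/12)*(-36) = 24 + (215/12)*(-36) = 24 - 645 = -621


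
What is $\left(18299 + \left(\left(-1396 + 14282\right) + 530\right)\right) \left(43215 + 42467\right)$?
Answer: $2717404630$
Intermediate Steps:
$\left(18299 + \left(\left(-1396 + 14282\right) + 530\right)\right) \left(43215 + 42467\right) = \left(18299 + \left(12886 + 530\right)\right) 85682 = \left(18299 + 13416\right) 85682 = 31715 \cdot 85682 = 2717404630$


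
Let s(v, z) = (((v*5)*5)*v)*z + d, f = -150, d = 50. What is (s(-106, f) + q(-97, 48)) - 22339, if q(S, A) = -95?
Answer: -42157384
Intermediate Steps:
s(v, z) = 50 + 25*z*v² (s(v, z) = (((v*5)*5)*v)*z + 50 = (((5*v)*5)*v)*z + 50 = ((25*v)*v)*z + 50 = (25*v²)*z + 50 = 25*z*v² + 50 = 50 + 25*z*v²)
(s(-106, f) + q(-97, 48)) - 22339 = ((50 + 25*(-150)*(-106)²) - 95) - 22339 = ((50 + 25*(-150)*11236) - 95) - 22339 = ((50 - 42135000) - 95) - 22339 = (-42134950 - 95) - 22339 = -42135045 - 22339 = -42157384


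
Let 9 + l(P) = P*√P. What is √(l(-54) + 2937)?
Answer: √(2928 - 162*I*√6) ≈ 54.234 - 3.6583*I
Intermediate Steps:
l(P) = -9 + P^(3/2) (l(P) = -9 + P*√P = -9 + P^(3/2))
√(l(-54) + 2937) = √((-9 + (-54)^(3/2)) + 2937) = √((-9 - 162*I*√6) + 2937) = √(2928 - 162*I*√6)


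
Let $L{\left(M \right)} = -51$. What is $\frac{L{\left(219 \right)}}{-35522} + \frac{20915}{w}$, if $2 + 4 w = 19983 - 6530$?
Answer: $\frac{2972456521}{477806422} \approx 6.221$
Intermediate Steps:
$w = \frac{13451}{4}$ ($w = - \frac{1}{2} + \frac{19983 - 6530}{4} = - \frac{1}{2} + \frac{1}{4} \cdot 13453 = - \frac{1}{2} + \frac{13453}{4} = \frac{13451}{4} \approx 3362.8$)
$\frac{L{\left(219 \right)}}{-35522} + \frac{20915}{w} = - \frac{51}{-35522} + \frac{20915}{\frac{13451}{4}} = \left(-51\right) \left(- \frac{1}{35522}\right) + 20915 \cdot \frac{4}{13451} = \frac{51}{35522} + \frac{83660}{13451} = \frac{2972456521}{477806422}$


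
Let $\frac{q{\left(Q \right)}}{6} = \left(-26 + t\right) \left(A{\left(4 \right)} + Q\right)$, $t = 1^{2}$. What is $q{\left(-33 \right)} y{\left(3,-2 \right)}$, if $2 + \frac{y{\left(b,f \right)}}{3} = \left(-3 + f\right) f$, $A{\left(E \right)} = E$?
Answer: $104400$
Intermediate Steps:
$y{\left(b,f \right)} = -6 + 3 f \left(-3 + f\right)$ ($y{\left(b,f \right)} = -6 + 3 \left(-3 + f\right) f = -6 + 3 f \left(-3 + f\right)$)
$t = 1$
$q{\left(Q \right)} = -600 - 150 Q$ ($q{\left(Q \right)} = 6 \left(-26 + 1\right) \left(4 + Q\right) = 6 \left(- 25 \left(4 + Q\right)\right) = 6 \left(-100 - 25 Q\right) = -600 - 150 Q$)
$q{\left(-33 \right)} y{\left(3,-2 \right)} = \left(-600 - -4950\right) \left(-6 - -18 + 3 \left(-2\right)^{2}\right) = \left(-600 + 4950\right) \left(-6 + 18 + 3 \cdot 4\right) = 4350 \left(-6 + 18 + 12\right) = 4350 \cdot 24 = 104400$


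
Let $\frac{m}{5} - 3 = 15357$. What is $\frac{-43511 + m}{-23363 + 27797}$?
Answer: $\frac{33289}{4434} \approx 7.5077$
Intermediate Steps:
$m = 76800$ ($m = 15 + 5 \cdot 15357 = 15 + 76785 = 76800$)
$\frac{-43511 + m}{-23363 + 27797} = \frac{-43511 + 76800}{-23363 + 27797} = \frac{33289}{4434}$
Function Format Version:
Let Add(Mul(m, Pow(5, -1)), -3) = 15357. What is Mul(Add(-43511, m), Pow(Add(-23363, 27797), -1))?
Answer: Rational(33289, 4434) ≈ 7.5077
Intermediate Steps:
m = 76800 (m = Add(15, Mul(5, 15357)) = Add(15, 76785) = 76800)
Mul(Add(-43511, m), Pow(Add(-23363, 27797), -1)) = Mul(Add(-43511, 76800), Pow(Add(-23363, 27797), -1)) = Mul(33289, Pow(4434, -1)) = Mul(33289, Rational(1, 4434)) = Rational(33289, 4434)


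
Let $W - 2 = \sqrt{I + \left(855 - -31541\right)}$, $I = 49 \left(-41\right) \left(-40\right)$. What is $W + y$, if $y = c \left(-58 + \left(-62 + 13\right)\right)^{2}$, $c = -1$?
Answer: $-11447 + 2 \sqrt{28189} \approx -11111.0$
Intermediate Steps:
$I = 80360$ ($I = \left(-2009\right) \left(-40\right) = 80360$)
$y = -11449$ ($y = - \left(-58 + \left(-62 + 13\right)\right)^{2} = - \left(-58 - 49\right)^{2} = - \left(-107\right)^{2} = \left(-1\right) 11449 = -11449$)
$W = 2 + 2 \sqrt{28189}$ ($W = 2 + \sqrt{80360 + \left(855 - -31541\right)} = 2 + \sqrt{80360 + \left(855 + 31541\right)} = 2 + \sqrt{80360 + 32396} = 2 + \sqrt{112756} = 2 + 2 \sqrt{28189} \approx 337.79$)
$W + y = \left(2 + 2 \sqrt{28189}\right) - 11449 = -11447 + 2 \sqrt{28189}$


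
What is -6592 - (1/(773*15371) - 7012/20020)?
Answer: -391994362487086/59468323915 ≈ -6591.6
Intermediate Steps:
-6592 - (1/(773*15371) - 7012/20020) = -6592 - ((1/773)*(1/15371) - 7012*1/20020) = -6592 - (1/11881783 - 1753/5005) = -6592 - 1*(-20828760594/59468323915) = -6592 + 20828760594/59468323915 = -391994362487086/59468323915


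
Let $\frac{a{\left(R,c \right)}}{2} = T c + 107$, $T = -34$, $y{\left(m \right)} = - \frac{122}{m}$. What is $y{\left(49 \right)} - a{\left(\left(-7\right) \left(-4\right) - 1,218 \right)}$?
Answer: $\frac{715768}{49} \approx 14608.0$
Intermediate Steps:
$a{\left(R,c \right)} = 214 - 68 c$ ($a{\left(R,c \right)} = 2 \left(- 34 c + 107\right) = 2 \left(107 - 34 c\right) = 214 - 68 c$)
$y{\left(49 \right)} - a{\left(\left(-7\right) \left(-4\right) - 1,218 \right)} = - \frac{122}{49} - \left(214 - 14824\right) = \left(-122\right) \frac{1}{49} - \left(214 - 14824\right) = - \frac{122}{49} - -14610 = - \frac{122}{49} + 14610 = \frac{715768}{49}$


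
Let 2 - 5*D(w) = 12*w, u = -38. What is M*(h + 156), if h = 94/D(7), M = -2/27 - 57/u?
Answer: 474397/2214 ≈ 214.27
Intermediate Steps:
D(w) = ⅖ - 12*w/5
M = 77/54 (M = -2/27 - 57/(-38) = -2*1/27 - 57*(-1/38) = -2/27 + 3/2 = 77/54 ≈ 1.4259)
h = -235/41 (h = 94/(⅖ - 12/5*7) = 94/(⅖ - 84/5) = 94/(-82/5) = 94*(-5/82) = -235/41 ≈ -5.7317)
M*(h + 156) = 77*(-235/41 + 156)/54 = (77/54)*(6161/41) = 474397/2214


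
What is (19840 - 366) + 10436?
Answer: 29910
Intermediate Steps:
(19840 - 366) + 10436 = 19474 + 10436 = 29910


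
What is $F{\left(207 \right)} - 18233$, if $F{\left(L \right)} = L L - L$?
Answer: $24409$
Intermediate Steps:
$F{\left(L \right)} = L^{2} - L$
$F{\left(207 \right)} - 18233 = 207 \left(-1 + 207\right) - 18233 = 207 \cdot 206 - 18233 = 42642 - 18233 = 24409$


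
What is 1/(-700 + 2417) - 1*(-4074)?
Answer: 6995059/1717 ≈ 4074.0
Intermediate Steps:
1/(-700 + 2417) - 1*(-4074) = 1/1717 + 4074 = 6995059/1717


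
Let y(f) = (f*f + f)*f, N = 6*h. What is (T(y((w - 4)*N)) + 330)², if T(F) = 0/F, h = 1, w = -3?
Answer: 108900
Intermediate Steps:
N = 6 (N = 6*1 = 6)
y(f) = f*(f + f²) (y(f) = (f² + f)*f = (f + f²)*f = f*(f + f²))
T(F) = 0
(T(y((w - 4)*N)) + 330)² = (0 + 330)² = 330² = 108900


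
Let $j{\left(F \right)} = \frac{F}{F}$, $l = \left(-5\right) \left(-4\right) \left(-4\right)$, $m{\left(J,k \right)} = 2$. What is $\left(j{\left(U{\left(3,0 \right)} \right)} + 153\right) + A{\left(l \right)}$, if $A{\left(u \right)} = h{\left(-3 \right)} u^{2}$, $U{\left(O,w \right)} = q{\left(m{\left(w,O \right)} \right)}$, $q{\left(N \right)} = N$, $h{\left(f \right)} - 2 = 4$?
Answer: $38554$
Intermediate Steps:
$h{\left(f \right)} = 6$ ($h{\left(f \right)} = 2 + 4 = 6$)
$U{\left(O,w \right)} = 2$
$l = -80$ ($l = 20 \left(-4\right) = -80$)
$A{\left(u \right)} = 6 u^{2}$
$j{\left(F \right)} = 1$
$\left(j{\left(U{\left(3,0 \right)} \right)} + 153\right) + A{\left(l \right)} = \left(1 + 153\right) + 6 \left(-80\right)^{2} = 154 + 6 \cdot 6400 = 154 + 38400 = 38554$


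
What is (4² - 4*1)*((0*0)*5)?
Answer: 0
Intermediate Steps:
(4² - 4*1)*((0*0)*5) = (16 - 4)*(0*5) = 12*0 = 0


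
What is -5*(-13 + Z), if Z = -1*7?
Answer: 100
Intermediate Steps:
Z = -7
-5*(-13 + Z) = -5*(-13 - 7) = -5*(-20) = 100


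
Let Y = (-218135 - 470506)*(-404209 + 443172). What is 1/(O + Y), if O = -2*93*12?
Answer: -1/26831521515 ≈ -3.7270e-11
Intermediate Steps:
Y = -26831519283 (Y = -688641*38963 = -26831519283)
O = -2232 (O = -186*12 = -2232)
1/(O + Y) = 1/(-2232 - 26831519283) = 1/(-26831521515) = -1/26831521515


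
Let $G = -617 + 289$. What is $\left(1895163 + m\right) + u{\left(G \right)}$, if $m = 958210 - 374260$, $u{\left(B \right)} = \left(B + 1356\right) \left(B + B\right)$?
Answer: $1804745$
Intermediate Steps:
$G = -328$
$u{\left(B \right)} = 2 B \left(1356 + B\right)$ ($u{\left(B \right)} = \left(1356 + B\right) 2 B = 2 B \left(1356 + B\right)$)
$m = 583950$
$\left(1895163 + m\right) + u{\left(G \right)} = \left(1895163 + 583950\right) + 2 \left(-328\right) \left(1356 - 328\right) = 2479113 + 2 \left(-328\right) 1028 = 2479113 - 674368 = 1804745$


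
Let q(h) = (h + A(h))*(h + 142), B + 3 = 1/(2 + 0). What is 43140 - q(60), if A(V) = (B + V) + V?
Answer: 7285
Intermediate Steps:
B = -5/2 (B = -3 + 1/(2 + 0) = -3 + 1/2 = -3 + ½ = -5/2 ≈ -2.5000)
A(V) = -5/2 + 2*V (A(V) = (-5/2 + V) + V = -5/2 + 2*V)
q(h) = (142 + h)*(-5/2 + 3*h) (q(h) = (h + (-5/2 + 2*h))*(h + 142) = (-5/2 + 3*h)*(142 + h) = (142 + h)*(-5/2 + 3*h))
43140 - q(60) = 43140 - (-355 + 3*60² + (847/2)*60) = 43140 - (-355 + 3*3600 + 25410) = 43140 - (-355 + 10800 + 25410) = 43140 - 1*35855 = 43140 - 35855 = 7285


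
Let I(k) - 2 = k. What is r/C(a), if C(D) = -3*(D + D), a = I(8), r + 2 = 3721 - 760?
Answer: -2959/60 ≈ -49.317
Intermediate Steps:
I(k) = 2 + k
r = 2959 (r = -2 + (3721 - 760) = -2 + 2961 = 2959)
a = 10 (a = 2 + 8 = 10)
C(D) = -6*D
r/C(a) = 2959/((-6*10)) = 2959/(-60) = 2959*(-1/60) = -2959/60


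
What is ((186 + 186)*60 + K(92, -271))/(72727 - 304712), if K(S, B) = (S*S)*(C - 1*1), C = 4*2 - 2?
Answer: -12928/46397 ≈ -0.27864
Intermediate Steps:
C = 6 (C = 8 - 2 = 6)
K(S, B) = 5*S**2 (K(S, B) = (S*S)*(6 - 1*1) = S**2*(6 - 1) = S**2*5 = 5*S**2)
((186 + 186)*60 + K(92, -271))/(72727 - 304712) = ((186 + 186)*60 + 5*92**2)/(72727 - 304712) = (372*60 + 5*8464)/(-231985) = (22320 + 42320)*(-1/231985) = 64640*(-1/231985) = -12928/46397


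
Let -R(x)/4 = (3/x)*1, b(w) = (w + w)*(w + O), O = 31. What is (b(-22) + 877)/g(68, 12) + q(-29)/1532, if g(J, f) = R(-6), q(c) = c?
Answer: 368417/1532 ≈ 240.48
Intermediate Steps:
b(w) = 2*w*(31 + w) (b(w) = (w + w)*(w + 31) = (2*w)*(31 + w) = 2*w*(31 + w))
R(x) = -12/x (R(x) = -4*3/x = -12/x)
g(J, f) = 2 (g(J, f) = -12/(-6) = -12*(-⅙) = 2)
(b(-22) + 877)/g(68, 12) + q(-29)/1532 = (2*(-22)*(31 - 22) + 877)/2 - 29/1532 = (2*(-22)*9 + 877)*(½) - 29*1/1532 = (-396 + 877)*(½) - 29/1532 = 481*(½) - 29/1532 = 481/2 - 29/1532 = 368417/1532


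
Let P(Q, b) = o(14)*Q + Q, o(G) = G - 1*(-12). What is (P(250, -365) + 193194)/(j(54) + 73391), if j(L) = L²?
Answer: 199944/76307 ≈ 2.6203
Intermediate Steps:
o(G) = 12 + G (o(G) = G + 12 = 12 + G)
P(Q, b) = 27*Q (P(Q, b) = (12 + 14)*Q + Q = 26*Q + Q = 27*Q)
(P(250, -365) + 193194)/(j(54) + 73391) = (27*250 + 193194)/(54² + 73391) = (6750 + 193194)/(2916 + 73391) = 199944/76307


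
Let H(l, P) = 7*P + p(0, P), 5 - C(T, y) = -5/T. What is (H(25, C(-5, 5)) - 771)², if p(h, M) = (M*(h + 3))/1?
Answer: 534361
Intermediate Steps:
p(h, M) = M*(3 + h) (p(h, M) = (M*(3 + h))*1 = M*(3 + h))
C(T, y) = 5 + 5/T (C(T, y) = 5 - (-5)/T = 5 + 5/T)
H(l, P) = 10*P (H(l, P) = 7*P + P*(3 + 0) = 7*P + P*3 = 7*P + 3*P = 10*P)
(H(25, C(-5, 5)) - 771)² = (10*(5 + 5/(-5)) - 771)² = (10*(5 + 5*(-⅕)) - 771)² = (10*(5 - 1) - 771)² = (10*4 - 771)² = (40 - 771)² = (-731)² = 534361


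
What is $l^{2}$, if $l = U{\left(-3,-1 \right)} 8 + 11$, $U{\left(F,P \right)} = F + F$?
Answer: $1369$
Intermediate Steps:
$U{\left(F,P \right)} = 2 F$
$l = -37$ ($l = 2 \left(-3\right) 8 + 11 = \left(-6\right) 8 + 11 = -48 + 11 = -37$)
$l^{2} = \left(-37\right)^{2} = 1369$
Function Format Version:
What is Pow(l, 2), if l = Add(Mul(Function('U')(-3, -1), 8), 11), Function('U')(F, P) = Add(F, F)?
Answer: 1369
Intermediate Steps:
Function('U')(F, P) = Mul(2, F)
l = -37 (l = Add(Mul(Mul(2, -3), 8), 11) = Add(Mul(-6, 8), 11) = Add(-48, 11) = -37)
Pow(l, 2) = Pow(-37, 2) = 1369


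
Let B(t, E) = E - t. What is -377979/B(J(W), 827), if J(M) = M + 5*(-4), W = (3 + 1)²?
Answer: -125993/277 ≈ -454.85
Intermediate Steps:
W = 16 (W = 4² = 16)
J(M) = -20 + M (J(M) = M - 20 = -20 + M)
-377979/B(J(W), 827) = -377979/(827 - (-20 + 16)) = -377979/(827 - 1*(-4)) = -377979/(827 + 4) = -377979/831 = -377979*1/831 = -125993/277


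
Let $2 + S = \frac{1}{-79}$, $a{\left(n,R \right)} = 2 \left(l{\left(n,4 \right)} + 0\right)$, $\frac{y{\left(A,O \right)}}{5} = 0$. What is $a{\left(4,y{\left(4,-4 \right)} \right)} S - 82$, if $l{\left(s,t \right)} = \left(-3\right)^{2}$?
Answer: $- \frac{9340}{79} \approx -118.23$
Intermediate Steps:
$y{\left(A,O \right)} = 0$ ($y{\left(A,O \right)} = 5 \cdot 0 = 0$)
$l{\left(s,t \right)} = 9$
$a{\left(n,R \right)} = 18$ ($a{\left(n,R \right)} = 2 \left(9 + 0\right) = 2 \cdot 9 = 18$)
$S = - \frac{159}{79}$ ($S = -2 + \frac{1}{-79} = -2 - \frac{1}{79} = - \frac{159}{79} \approx -2.0127$)
$a{\left(4,y{\left(4,-4 \right)} \right)} S - 82 = 18 \left(- \frac{159}{79}\right) - 82 = - \frac{2862}{79} - 82 = - \frac{9340}{79}$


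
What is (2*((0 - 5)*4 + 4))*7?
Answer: -224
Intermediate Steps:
(2*((0 - 5)*4 + 4))*7 = (2*(-5*4 + 4))*7 = (2*(-20 + 4))*7 = (2*(-16))*7 = -32*7 = -224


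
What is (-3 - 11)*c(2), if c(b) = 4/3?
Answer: -56/3 ≈ -18.667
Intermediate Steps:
c(b) = 4/3 (c(b) = 4*(⅓) = 4/3)
(-3 - 11)*c(2) = (-3 - 11)*(4/3) = -14*4/3 = -56/3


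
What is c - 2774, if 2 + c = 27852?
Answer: 25076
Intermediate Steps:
c = 27850 (c = -2 + 27852 = 27850)
c - 2774 = 27850 - 2774 = 25076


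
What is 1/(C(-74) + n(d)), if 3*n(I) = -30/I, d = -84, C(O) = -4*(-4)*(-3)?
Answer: -42/2011 ≈ -0.020885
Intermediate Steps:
C(O) = -48 (C(O) = 16*(-3) = -48)
n(I) = -10/I (n(I) = (-30/I)/3 = -10/I)
1/(C(-74) + n(d)) = 1/(-48 - 10/(-84)) = 1/(-48 - 10*(-1/84)) = 1/(-48 + 5/42) = 1/(-2011/42) = -42/2011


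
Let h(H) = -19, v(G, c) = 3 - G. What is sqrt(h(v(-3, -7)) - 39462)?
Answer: I*sqrt(39481) ≈ 198.7*I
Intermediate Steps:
sqrt(h(v(-3, -7)) - 39462) = sqrt(-19 - 39462) = sqrt(-39481) = I*sqrt(39481)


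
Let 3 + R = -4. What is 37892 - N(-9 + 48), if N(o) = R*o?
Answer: 38165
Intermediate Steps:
R = -7 (R = -3 - 4 = -7)
N(o) = -7*o
37892 - N(-9 + 48) = 37892 - (-7)*(-9 + 48) = 37892 - (-7)*39 = 37892 - 1*(-273) = 37892 + 273 = 38165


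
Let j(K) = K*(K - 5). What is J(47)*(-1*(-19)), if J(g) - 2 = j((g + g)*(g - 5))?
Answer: 295772354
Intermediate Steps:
j(K) = K*(-5 + K)
J(g) = 2 + 2*g*(-5 + g)*(-5 + 2*g*(-5 + g)) (J(g) = 2 + ((g + g)*(g - 5))*(-5 + (g + g)*(g - 5)) = 2 + ((2*g)*(-5 + g))*(-5 + (2*g)*(-5 + g)) = 2 + (2*g*(-5 + g))*(-5 + 2*g*(-5 + g)) = 2 + 2*g*(-5 + g)*(-5 + 2*g*(-5 + g)))
J(47)*(-1*(-19)) = (2 + 2*47*(-5 + 47)*(-5 + 2*47*(-5 + 47)))*(-1*(-19)) = (2 + 2*47*42*(-5 + 2*47*42))*19 = (2 + 2*47*42*(-5 + 3948))*19 = (2 + 2*47*42*3943)*19 = (2 + 15566964)*19 = 15566966*19 = 295772354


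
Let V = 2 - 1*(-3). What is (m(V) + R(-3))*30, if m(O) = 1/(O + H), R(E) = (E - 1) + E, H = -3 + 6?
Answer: -825/4 ≈ -206.25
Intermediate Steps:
H = 3
R(E) = -1 + 2*E (R(E) = (-1 + E) + E = -1 + 2*E)
V = 5 (V = 2 + 3 = 5)
m(O) = 1/(3 + O) (m(O) = 1/(O + 3) = 1/(3 + O))
(m(V) + R(-3))*30 = (1/(3 + 5) + (-1 + 2*(-3)))*30 = (1/8 + (-1 - 6))*30 = (1/8 - 7)*30 = -55/8*30 = -825/4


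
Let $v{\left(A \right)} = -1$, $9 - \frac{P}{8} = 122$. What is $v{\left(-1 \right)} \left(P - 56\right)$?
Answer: $960$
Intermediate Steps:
$P = -904$ ($P = 72 - 976 = -904$)
$v{\left(-1 \right)} \left(P - 56\right) = - (-904 - 56) = \left(-1\right) \left(-960\right) = 960$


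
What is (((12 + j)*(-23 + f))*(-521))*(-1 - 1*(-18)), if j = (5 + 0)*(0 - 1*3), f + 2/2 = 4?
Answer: -531420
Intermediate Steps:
f = 3 (f = -1 + 4 = 3)
j = -15 (j = 5*(0 - 3) = 5*(-3) = -15)
(((12 + j)*(-23 + f))*(-521))*(-1 - 1*(-18)) = (((12 - 15)*(-23 + 3))*(-521))*(-1 - 1*(-18)) = (-3*(-20)*(-521))*(-1 + 18) = (60*(-521))*17 = -31260*17 = -531420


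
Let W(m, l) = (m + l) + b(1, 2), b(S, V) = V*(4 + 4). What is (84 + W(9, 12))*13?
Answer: 1573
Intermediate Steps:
b(S, V) = 8*V (b(S, V) = V*8 = 8*V)
W(m, l) = 16 + l + m (W(m, l) = (m + l) + 8*2 = (l + m) + 16 = 16 + l + m)
(84 + W(9, 12))*13 = (84 + (16 + 12 + 9))*13 = (84 + 37)*13 = 121*13 = 1573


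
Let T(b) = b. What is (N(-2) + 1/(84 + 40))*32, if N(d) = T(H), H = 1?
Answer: 1000/31 ≈ 32.258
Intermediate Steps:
N(d) = 1
(N(-2) + 1/(84 + 40))*32 = (1 + 1/(84 + 40))*32 = (1 + 1/124)*32 = (125/124)*32 = 1000/31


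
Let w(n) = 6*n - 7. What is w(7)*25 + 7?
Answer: 882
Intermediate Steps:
w(n) = -7 + 6*n
w(7)*25 + 7 = (-7 + 6*7)*25 + 7 = (-7 + 42)*25 + 7 = 35*25 + 7 = 875 + 7 = 882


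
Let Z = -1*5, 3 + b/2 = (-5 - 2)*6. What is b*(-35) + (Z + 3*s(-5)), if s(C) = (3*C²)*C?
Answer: 2020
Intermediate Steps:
b = -90 (b = -6 + 2*((-5 - 2)*6) = -6 + 2*(-7*6) = -6 + 2*(-42) = -6 - 84 = -90)
Z = -5
s(C) = 3*C³
b*(-35) + (Z + 3*s(-5)) = -90*(-35) + (-5 + 3*(3*(-5)³)) = 3150 + (-5 + 3*(3*(-125))) = 3150 + (-5 + 3*(-375)) = 3150 + (-5 - 1125) = 3150 - 1130 = 2020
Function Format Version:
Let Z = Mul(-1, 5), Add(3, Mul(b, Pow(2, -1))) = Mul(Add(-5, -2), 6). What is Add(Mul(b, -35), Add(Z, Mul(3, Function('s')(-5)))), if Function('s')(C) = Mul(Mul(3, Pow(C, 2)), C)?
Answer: 2020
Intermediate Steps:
b = -90 (b = Add(-6, Mul(2, Mul(Add(-5, -2), 6))) = Add(-6, Mul(2, Mul(-7, 6))) = Add(-6, Mul(2, -42)) = Add(-6, -84) = -90)
Z = -5
Function('s')(C) = Mul(3, Pow(C, 3))
Add(Mul(b, -35), Add(Z, Mul(3, Function('s')(-5)))) = Add(Mul(-90, -35), Add(-5, Mul(3, Mul(3, Pow(-5, 3))))) = Add(3150, Add(-5, Mul(3, Mul(3, -125)))) = Add(3150, Add(-5, Mul(3, -375))) = Add(3150, Add(-5, -1125)) = Add(3150, -1130) = 2020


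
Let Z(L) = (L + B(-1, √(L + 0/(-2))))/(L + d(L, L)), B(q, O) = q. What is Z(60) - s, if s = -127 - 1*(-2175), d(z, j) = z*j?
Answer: -7495621/3660 ≈ -2048.0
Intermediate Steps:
d(z, j) = j*z
s = 2048 (s = -127 + 2175 = 2048)
Z(L) = (-1 + L)/(L + L²) (Z(L) = (L - 1)/(L + L*L) = (-1 + L)/(L + L²))
Z(60) - s = (-1 + 60)/(60*(1 + 60)) - 1*2048 = (1/60)*59/61 - 2048 = (1/60)*(1/61)*59 - 2048 = 59/3660 - 2048 = -7495621/3660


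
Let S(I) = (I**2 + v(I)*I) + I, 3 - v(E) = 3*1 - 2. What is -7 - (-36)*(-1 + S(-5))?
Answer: 317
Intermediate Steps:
v(E) = 2 (v(E) = 3 - (3*1 - 2) = 3 - (3 - 2) = 3 - 1*1 = 3 - 1 = 2)
S(I) = I**2 + 3*I (S(I) = (I**2 + 2*I) + I = I**2 + 3*I)
-7 - (-36)*(-1 + S(-5)) = -7 - (-36)*(-1 - 5*(3 - 5)) = -7 - (-36)*(-1 - 5*(-2)) = -7 - (-36)*(-1 + 10) = -7 - (-36)*9 = -7 - 12*(-27) = -7 + 324 = 317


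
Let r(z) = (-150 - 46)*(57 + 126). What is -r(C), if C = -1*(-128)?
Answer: 35868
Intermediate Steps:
C = 128
r(z) = -35868 (r(z) = -196*183 = -35868)
-r(C) = -1*(-35868) = 35868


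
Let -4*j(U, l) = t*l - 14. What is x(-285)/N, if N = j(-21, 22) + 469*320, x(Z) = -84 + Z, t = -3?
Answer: -369/150100 ≈ -0.0024584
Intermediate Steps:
j(U, l) = 7/2 + 3*l/4 (j(U, l) = -(-3*l - 14)/4 = -(-14 - 3*l)/4 = 7/2 + 3*l/4)
N = 150100 (N = (7/2 + (¾)*22) + 469*320 = (7/2 + 33/2) + 150080 = 20 + 150080 = 150100)
x(-285)/N = (-84 - 285)/150100 = -369*1/150100 = -369/150100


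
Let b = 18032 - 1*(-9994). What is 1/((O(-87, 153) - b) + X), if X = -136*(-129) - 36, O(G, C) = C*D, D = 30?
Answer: -1/5928 ≈ -0.00016869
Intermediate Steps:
O(G, C) = 30*C (O(G, C) = C*30 = 30*C)
b = 28026 (b = 18032 + 9994 = 28026)
X = 17508 (X = 17544 - 36 = 17508)
1/((O(-87, 153) - b) + X) = 1/((30*153 - 1*28026) + 17508) = 1/((4590 - 28026) + 17508) = 1/(-23436 + 17508) = 1/(-5928) = -1/5928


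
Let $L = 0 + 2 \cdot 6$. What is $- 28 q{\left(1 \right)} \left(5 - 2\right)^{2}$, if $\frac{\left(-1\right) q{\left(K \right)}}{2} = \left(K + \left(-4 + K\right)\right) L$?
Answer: $-12096$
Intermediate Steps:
$L = 12$ ($L = 0 + 12 = 12$)
$q{\left(K \right)} = 96 - 48 K$ ($q{\left(K \right)} = - 2 \left(K + \left(-4 + K\right)\right) 12 = - 2 \left(-4 + 2 K\right) 12 = - 2 \left(-48 + 24 K\right) = 96 - 48 K$)
$- 28 q{\left(1 \right)} \left(5 - 2\right)^{2} = - 28 \left(96 - 48\right) \left(5 - 2\right)^{2} = - 28 \left(96 - 48\right) 3^{2} = \left(-28\right) 48 \cdot 9 = \left(-1344\right) 9 = -12096$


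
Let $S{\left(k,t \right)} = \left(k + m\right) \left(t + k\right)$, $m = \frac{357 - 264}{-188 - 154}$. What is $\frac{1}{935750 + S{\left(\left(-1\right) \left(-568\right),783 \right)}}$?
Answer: $\frac{114}{194113571} \approx 5.8729 \cdot 10^{-7}$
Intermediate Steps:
$m = - \frac{31}{114}$ ($m = \frac{93}{-342} = 93 \left(- \frac{1}{342}\right) = - \frac{31}{114} \approx -0.27193$)
$S{\left(k,t \right)} = \left(- \frac{31}{114} + k\right) \left(k + t\right)$ ($S{\left(k,t \right)} = \left(k - \frac{31}{114}\right) \left(t + k\right) = \left(- \frac{31}{114} + k\right) \left(k + t\right)$)
$\frac{1}{935750 + S{\left(\left(-1\right) \left(-568\right),783 \right)}} = \frac{1}{935750 - \left(\frac{8091}{38} - 322624 - \left(-1\right) \left(-568\right) 783 + \frac{31}{114} \left(-1\right) \left(-568\right)\right)} = \frac{1}{935750 + \left(568^{2} - \frac{8804}{57} - \frac{8091}{38} + 568 \cdot 783\right)} = \frac{1}{935750 + \left(322624 - \frac{8804}{57} - \frac{8091}{38} + 444744\right)} = \frac{1}{935750 + \frac{87438071}{114}} = \frac{1}{\frac{194113571}{114}} = \frac{114}{194113571}$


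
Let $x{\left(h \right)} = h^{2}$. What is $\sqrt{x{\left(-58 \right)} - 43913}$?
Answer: $i \sqrt{40549} \approx 201.37 i$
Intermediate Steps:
$\sqrt{x{\left(-58 \right)} - 43913} = \sqrt{\left(-58\right)^{2} - 43913} = \sqrt{3364 - 43913} = \sqrt{-40549} = i \sqrt{40549}$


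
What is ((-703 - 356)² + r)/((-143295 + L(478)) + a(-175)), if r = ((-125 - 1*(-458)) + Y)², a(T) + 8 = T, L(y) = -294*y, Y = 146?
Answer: -675461/142005 ≈ -4.7566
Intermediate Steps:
a(T) = -8 + T
r = 229441 (r = ((-125 - 1*(-458)) + 146)² = ((-125 + 458) + 146)² = (333 + 146)² = 479² = 229441)
((-703 - 356)² + r)/((-143295 + L(478)) + a(-175)) = ((-703 - 356)² + 229441)/((-143295 - 294*478) + (-8 - 175)) = ((-1059)² + 229441)/((-143295 - 140532) - 183) = (1121481 + 229441)/(-283827 - 183) = 1350922/(-284010) = 1350922*(-1/284010) = -675461/142005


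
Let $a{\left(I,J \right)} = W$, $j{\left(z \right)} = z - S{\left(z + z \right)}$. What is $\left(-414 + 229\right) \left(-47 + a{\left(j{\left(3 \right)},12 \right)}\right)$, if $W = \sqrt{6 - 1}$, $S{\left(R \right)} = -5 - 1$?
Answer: $8695 - 185 \sqrt{5} \approx 8281.3$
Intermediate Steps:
$S{\left(R \right)} = -6$ ($S{\left(R \right)} = -5 - 1 = -6$)
$j{\left(z \right)} = 6 + z$ ($j{\left(z \right)} = z - -6 = z + 6 = 6 + z$)
$W = \sqrt{5} \approx 2.2361$
$a{\left(I,J \right)} = \sqrt{5}$
$\left(-414 + 229\right) \left(-47 + a{\left(j{\left(3 \right)},12 \right)}\right) = \left(-414 + 229\right) \left(-47 + \sqrt{5}\right) = - 185 \left(-47 + \sqrt{5}\right) = 8695 - 185 \sqrt{5}$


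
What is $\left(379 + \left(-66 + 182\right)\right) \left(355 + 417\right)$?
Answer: $382140$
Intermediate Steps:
$\left(379 + \left(-66 + 182\right)\right) \left(355 + 417\right) = \left(379 + 116\right) 772 = 495 \cdot 772 = 382140$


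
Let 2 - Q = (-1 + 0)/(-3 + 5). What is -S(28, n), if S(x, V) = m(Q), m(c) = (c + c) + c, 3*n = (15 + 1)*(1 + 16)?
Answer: -15/2 ≈ -7.5000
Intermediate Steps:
n = 272/3 (n = ((15 + 1)*(1 + 16))/3 = (16*17)/3 = (⅓)*272 = 272/3 ≈ 90.667)
Q = 5/2 (Q = 2 - (-1 + 0)/(-3 + 5) = 2 - (-1)/2 = 2 - 1*(-½) = 2 + ½ = 5/2 ≈ 2.5000)
m(c) = 3*c (m(c) = 2*c + c = 3*c)
S(x, V) = 15/2 (S(x, V) = 3*(5/2) = 15/2)
-S(28, n) = -1*15/2 = -15/2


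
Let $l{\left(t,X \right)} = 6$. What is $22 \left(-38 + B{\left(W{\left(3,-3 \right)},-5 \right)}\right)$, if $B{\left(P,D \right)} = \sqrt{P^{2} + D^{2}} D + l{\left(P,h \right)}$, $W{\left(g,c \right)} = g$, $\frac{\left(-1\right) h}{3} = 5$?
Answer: $-704 - 110 \sqrt{34} \approx -1345.4$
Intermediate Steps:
$h = -15$ ($h = \left(-3\right) 5 = -15$)
$B{\left(P,D \right)} = 6 + D \sqrt{D^{2} + P^{2}}$ ($B{\left(P,D \right)} = \sqrt{P^{2} + D^{2}} D + 6 = \sqrt{D^{2} + P^{2}} D + 6 = D \sqrt{D^{2} + P^{2}} + 6 = 6 + D \sqrt{D^{2} + P^{2}}$)
$22 \left(-38 + B{\left(W{\left(3,-3 \right)},-5 \right)}\right) = 22 \left(-38 + \left(6 - 5 \sqrt{\left(-5\right)^{2} + 3^{2}}\right)\right) = 22 \left(-38 + \left(6 - 5 \sqrt{25 + 9}\right)\right) = 22 \left(-38 + \left(6 - 5 \sqrt{34}\right)\right) = 22 \left(-32 - 5 \sqrt{34}\right) = -704 - 110 \sqrt{34}$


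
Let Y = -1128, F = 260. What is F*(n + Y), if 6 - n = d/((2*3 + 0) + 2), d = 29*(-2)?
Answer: -289835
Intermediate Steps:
d = -58
n = 53/4 (n = 6 - (-58)/((2*3 + 0) + 2) = 6 - (-58)/((6 + 0) + 2) = 6 - (-58)/(6 + 2) = 6 - (-58)/8 = 6 - 1*(-29/4) = 6 + 29/4 = 53/4 ≈ 13.250)
F*(n + Y) = 260*(53/4 - 1128) = 260*(-4459/4) = -289835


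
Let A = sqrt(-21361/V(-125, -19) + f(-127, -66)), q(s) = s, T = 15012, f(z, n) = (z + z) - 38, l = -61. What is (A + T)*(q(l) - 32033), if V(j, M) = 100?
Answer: -481795128 - 16047*I*sqrt(50561)/5 ≈ -4.818e+8 - 7.2166e+5*I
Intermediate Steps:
f(z, n) = -38 + 2*z (f(z, n) = 2*z - 38 = -38 + 2*z)
A = I*sqrt(50561)/10 (A = sqrt(-21361/100 + (-38 + 2*(-127))) = sqrt(-21361*1/100 + (-38 - 254)) = sqrt(-21361/100 - 292) = sqrt(-50561/100) = I*sqrt(50561)/10 ≈ 22.486*I)
(A + T)*(q(l) - 32033) = (I*sqrt(50561)/10 + 15012)*(-61 - 32033) = (15012 + I*sqrt(50561)/10)*(-32094) = -481795128 - 16047*I*sqrt(50561)/5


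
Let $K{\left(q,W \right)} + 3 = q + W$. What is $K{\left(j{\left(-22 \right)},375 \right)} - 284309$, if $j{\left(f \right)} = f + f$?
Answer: $-283981$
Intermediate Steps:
$j{\left(f \right)} = 2 f$
$K{\left(q,W \right)} = -3 + W + q$ ($K{\left(q,W \right)} = -3 + \left(q + W\right) = -3 + \left(W + q\right) = -3 + W + q$)
$K{\left(j{\left(-22 \right)},375 \right)} - 284309 = \left(-3 + 375 + 2 \left(-22\right)\right) - 284309 = \left(-3 + 375 - 44\right) - 284309 = 328 - 284309 = -283981$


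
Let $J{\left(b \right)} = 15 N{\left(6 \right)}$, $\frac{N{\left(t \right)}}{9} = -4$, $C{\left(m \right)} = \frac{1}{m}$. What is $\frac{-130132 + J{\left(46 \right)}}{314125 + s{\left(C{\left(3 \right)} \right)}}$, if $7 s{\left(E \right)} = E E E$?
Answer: $- \frac{12348504}{29684813} \approx -0.41599$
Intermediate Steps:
$N{\left(t \right)} = -36$ ($N{\left(t \right)} = 9 \left(-4\right) = -36$)
$J{\left(b \right)} = -540$ ($J{\left(b \right)} = 15 \left(-36\right) = -540$)
$s{\left(E \right)} = \frac{E^{3}}{7}$ ($s{\left(E \right)} = \frac{E E E}{7} = \frac{E^{2} E}{7} = \frac{E^{3}}{7}$)
$\frac{-130132 + J{\left(46 \right)}}{314125 + s{\left(C{\left(3 \right)} \right)}} = \frac{-130132 - 540}{314125 + \frac{\left(\frac{1}{3}\right)^{3}}{7}} = - \frac{130672}{314125 + \frac{1}{7 \cdot 27}} = - \frac{130672}{314125 + \frac{1}{7} \cdot \frac{1}{27}} = - \frac{130672}{314125 + \frac{1}{189}} = - \frac{130672}{\frac{59369626}{189}} = \left(-130672\right) \frac{189}{59369626} = - \frac{12348504}{29684813}$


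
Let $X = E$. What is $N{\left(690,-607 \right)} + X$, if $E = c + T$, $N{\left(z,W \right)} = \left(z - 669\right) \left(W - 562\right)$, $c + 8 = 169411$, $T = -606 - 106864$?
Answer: $37384$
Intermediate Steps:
$T = -107470$ ($T = -606 - 106864 = -107470$)
$c = 169403$ ($c = -8 + 169411 = 169403$)
$N{\left(z,W \right)} = \left(-669 + z\right) \left(-562 + W\right)$
$E = 61933$ ($E = 169403 - 107470 = 61933$)
$X = 61933$
$N{\left(690,-607 \right)} + X = \left(375978 - -406083 - 387780 - 418830\right) + 61933 = \left(375978 + 406083 - 387780 - 418830\right) + 61933 = -24549 + 61933 = 37384$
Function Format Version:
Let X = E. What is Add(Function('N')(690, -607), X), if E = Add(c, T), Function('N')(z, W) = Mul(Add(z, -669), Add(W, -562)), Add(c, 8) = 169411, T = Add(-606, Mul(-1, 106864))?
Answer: 37384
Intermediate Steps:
T = -107470 (T = Add(-606, -106864) = -107470)
c = 169403 (c = Add(-8, 169411) = 169403)
Function('N')(z, W) = Mul(Add(-669, z), Add(-562, W))
E = 61933 (E = Add(169403, -107470) = 61933)
X = 61933
Add(Function('N')(690, -607), X) = Add(Add(375978, Mul(-669, -607), Mul(-562, 690), Mul(-607, 690)), 61933) = Add(Add(375978, 406083, -387780, -418830), 61933) = Add(-24549, 61933) = 37384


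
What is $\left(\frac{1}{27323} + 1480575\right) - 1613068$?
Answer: $- \frac{3620106238}{27323} \approx -1.3249 \cdot 10^{5}$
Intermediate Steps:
$\left(\frac{1}{27323} + 1480575\right) - 1613068 = \frac{40453750726}{27323} - 1613068 = - \frac{3620106238}{27323}$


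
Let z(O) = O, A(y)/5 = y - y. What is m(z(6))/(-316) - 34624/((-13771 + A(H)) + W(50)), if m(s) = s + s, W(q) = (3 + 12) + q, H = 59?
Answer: 1347089/541387 ≈ 2.4882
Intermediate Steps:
W(q) = 15 + q
A(y) = 0 (A(y) = 5*(y - y) = 5*0 = 0)
m(s) = 2*s
m(z(6))/(-316) - 34624/((-13771 + A(H)) + W(50)) = (2*6)/(-316) - 34624/((-13771 + 0) + (15 + 50)) = 12*(-1/316) - 34624/(-13771 + 65) = -3/79 - 34624/(-13706) = -3/79 - 34624*(-1/13706) = -3/79 + 17312/6853 = 1347089/541387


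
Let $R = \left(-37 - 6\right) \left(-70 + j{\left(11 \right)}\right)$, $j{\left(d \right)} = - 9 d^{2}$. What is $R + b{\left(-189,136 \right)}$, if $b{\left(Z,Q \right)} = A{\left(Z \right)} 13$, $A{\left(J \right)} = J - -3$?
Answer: $47419$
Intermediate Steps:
$A{\left(J \right)} = 3 + J$ ($A{\left(J \right)} = J + 3 = 3 + J$)
$b{\left(Z,Q \right)} = 39 + 13 Z$ ($b{\left(Z,Q \right)} = \left(3 + Z\right) 13 = 39 + 13 Z$)
$R = 49837$ ($R = \left(-37 - 6\right) \left(-70 - 9 \cdot 11^{2}\right) = \left(-37 - 6\right) \left(-70 - 1089\right) = - 43 \left(-70 - 1089\right) = \left(-43\right) \left(-1159\right) = 49837$)
$R + b{\left(-189,136 \right)} = 49837 + \left(39 + 13 \left(-189\right)\right) = 49837 + \left(39 - 2457\right) = 49837 - 2418 = 47419$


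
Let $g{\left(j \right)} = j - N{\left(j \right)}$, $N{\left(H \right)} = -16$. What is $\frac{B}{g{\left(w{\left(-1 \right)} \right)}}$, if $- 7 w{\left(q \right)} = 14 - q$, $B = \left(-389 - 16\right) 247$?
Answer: $- \frac{700245}{97} \approx -7219.0$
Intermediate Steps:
$B = -100035$ ($B = \left(-405\right) 247 = -100035$)
$w{\left(q \right)} = -2 + \frac{q}{7}$ ($w{\left(q \right)} = - \frac{14 - q}{7} = -2 + \frac{q}{7}$)
$g{\left(j \right)} = 16 + j$ ($g{\left(j \right)} = j - -16 = j + 16 = 16 + j$)
$\frac{B}{g{\left(w{\left(-1 \right)} \right)}} = - \frac{100035}{16 + \left(-2 + \frac{1}{7} \left(-1\right)\right)} = - \frac{100035}{16 - \frac{15}{7}} = - \frac{100035}{\frac{97}{7}} = \left(-100035\right) \frac{7}{97} = - \frac{700245}{97}$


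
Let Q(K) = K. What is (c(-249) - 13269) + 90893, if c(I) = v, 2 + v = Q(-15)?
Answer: 77607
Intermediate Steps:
v = -17 (v = -2 - 15 = -17)
c(I) = -17
(c(-249) - 13269) + 90893 = (-17 - 13269) + 90893 = -13286 + 90893 = 77607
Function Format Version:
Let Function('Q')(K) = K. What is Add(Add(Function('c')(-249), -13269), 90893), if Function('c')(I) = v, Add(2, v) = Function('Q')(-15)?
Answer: 77607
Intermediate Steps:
v = -17 (v = Add(-2, -15) = -17)
Function('c')(I) = -17
Add(Add(Function('c')(-249), -13269), 90893) = Add(Add(-17, -13269), 90893) = Add(-13286, 90893) = 77607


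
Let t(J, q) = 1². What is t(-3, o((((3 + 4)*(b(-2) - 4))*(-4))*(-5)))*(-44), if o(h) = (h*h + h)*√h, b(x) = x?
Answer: -44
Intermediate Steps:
o(h) = √h*(h + h²) (o(h) = (h² + h)*√h = (h + h²)*√h = √h*(h + h²))
t(J, q) = 1
t(-3, o((((3 + 4)*(b(-2) - 4))*(-4))*(-5)))*(-44) = 1*(-44) = -44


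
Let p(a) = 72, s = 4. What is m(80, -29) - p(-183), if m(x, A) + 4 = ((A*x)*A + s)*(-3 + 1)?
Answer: -134644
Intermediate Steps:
m(x, A) = -12 - 2*x*A² (m(x, A) = -4 + ((A*x)*A + 4)*(-3 + 1) = -4 + (x*A² + 4)*(-2) = -4 + (4 + x*A²)*(-2) = -4 + (-8 - 2*x*A²) = -12 - 2*x*A²)
m(80, -29) - p(-183) = (-12 - 2*80*(-29)²) - 1*72 = (-12 - 2*80*841) - 72 = (-12 - 134560) - 72 = -134572 - 72 = -134644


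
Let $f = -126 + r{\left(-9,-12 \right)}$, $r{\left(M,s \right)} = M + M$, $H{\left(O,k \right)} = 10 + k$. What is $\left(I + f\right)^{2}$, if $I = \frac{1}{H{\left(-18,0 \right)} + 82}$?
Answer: $\frac{175483009}{8464} \approx 20733.0$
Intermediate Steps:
$r{\left(M,s \right)} = 2 M$
$f = -144$ ($f = -126 + 2 \left(-9\right) = -126 - 18 = -144$)
$I = \frac{1}{92}$ ($I = \frac{1}{\left(10 + 0\right) + 82} = \frac{1}{10 + 82} = \frac{1}{92} \approx 0.01087$)
$\left(I + f\right)^{2} = \left(\frac{1}{92} - 144\right)^{2} = \left(- \frac{13247}{92}\right)^{2} = \frac{175483009}{8464}$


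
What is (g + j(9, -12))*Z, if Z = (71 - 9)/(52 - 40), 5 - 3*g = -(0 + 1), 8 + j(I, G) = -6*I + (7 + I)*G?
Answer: -1302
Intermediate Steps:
j(I, G) = -8 - 6*I + G*(7 + I) (j(I, G) = -8 + (-6*I + (7 + I)*G) = -8 + (-6*I + G*(7 + I)) = -8 - 6*I + G*(7 + I))
g = 2 (g = 5/3 - (-1)*(0 + 1)/3 = 5/3 - (-1)/3 = 5/3 - ⅓*(-1) = 5/3 + ⅓ = 2)
Z = 31/6 (Z = 62/12 = 62*(1/12) = 31/6 ≈ 5.1667)
(g + j(9, -12))*Z = (2 + (-8 - 6*9 + 7*(-12) - 12*9))*(31/6) = (2 + (-8 - 54 - 84 - 108))*(31/6) = (2 - 254)*(31/6) = -252*31/6 = -1302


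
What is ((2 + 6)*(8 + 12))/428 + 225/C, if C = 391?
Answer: 39715/41837 ≈ 0.94928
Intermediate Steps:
((2 + 6)*(8 + 12))/428 + 225/C = ((2 + 6)*(8 + 12))/428 + 225/391 = (8*20)*(1/428) + 225*(1/391) = 160*(1/428) + 225/391 = 40/107 + 225/391 = 39715/41837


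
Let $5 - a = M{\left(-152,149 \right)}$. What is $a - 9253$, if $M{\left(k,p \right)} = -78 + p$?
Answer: $-9319$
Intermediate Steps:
$a = -66$ ($a = 5 - \left(-78 + 149\right) = 5 - 71 = -66$)
$a - 9253 = -66 - 9253 = -9319$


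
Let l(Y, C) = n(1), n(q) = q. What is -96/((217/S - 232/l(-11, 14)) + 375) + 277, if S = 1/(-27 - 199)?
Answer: 13545119/48899 ≈ 277.00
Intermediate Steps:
l(Y, C) = 1
S = -1/226 (S = 1/(-226) = -1/226 ≈ -0.0044248)
-96/((217/S - 232/l(-11, 14)) + 375) + 277 = -96/((217/(-1/226) - 232/1) + 375) + 277 = -96/((217*(-226) - 232*1) + 375) + 277 = -96/((-49042 - 232) + 375) + 277 = -96/(-49274 + 375) + 277 = -96/(-48899) + 277 = -96*(-1/48899) + 277 = 96/48899 + 277 = 13545119/48899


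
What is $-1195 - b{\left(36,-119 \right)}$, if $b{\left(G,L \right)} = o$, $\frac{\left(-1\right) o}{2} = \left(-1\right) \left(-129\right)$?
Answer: $-937$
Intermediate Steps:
$o = -258$ ($o = - 2 \left(\left(-1\right) \left(-129\right)\right) = \left(-2\right) 129 = -258$)
$b{\left(G,L \right)} = -258$
$-1195 - b{\left(36,-119 \right)} = -1195 - -258 = -1195 + 258 = -937$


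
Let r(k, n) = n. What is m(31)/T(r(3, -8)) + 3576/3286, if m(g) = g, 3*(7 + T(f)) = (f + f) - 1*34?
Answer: -25851/116653 ≈ -0.22161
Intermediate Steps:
T(f) = -55/3 + 2*f/3 (T(f) = -7 + ((f + f) - 1*34)/3 = -7 + (2*f - 34)/3 = -7 + (-34 + 2*f)/3 = -7 + (-34/3 + 2*f/3) = -55/3 + 2*f/3)
m(31)/T(r(3, -8)) + 3576/3286 = 31/(-55/3 + (⅔)*(-8)) + 3576/3286 = 31/(-55/3 - 16/3) + 3576*(1/3286) = 31/(-71/3) + 1788/1643 = 31*(-3/71) + 1788/1643 = -93/71 + 1788/1643 = -25851/116653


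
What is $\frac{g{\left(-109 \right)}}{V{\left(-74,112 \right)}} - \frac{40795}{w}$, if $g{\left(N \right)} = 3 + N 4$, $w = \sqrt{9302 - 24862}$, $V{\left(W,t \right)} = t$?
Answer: $- \frac{433}{112} + \frac{8159 i \sqrt{3890}}{1556} \approx -3.8661 + 327.04 i$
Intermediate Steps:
$w = 2 i \sqrt{3890}$ ($w = \sqrt{-15560} = 2 i \sqrt{3890} \approx 124.74 i$)
$g{\left(N \right)} = 3 + 4 N$
$\frac{g{\left(-109 \right)}}{V{\left(-74,112 \right)}} - \frac{40795}{w} = \frac{3 + 4 \left(-109\right)}{112} - \frac{40795}{2 i \sqrt{3890}} = \left(3 - 436\right) \frac{1}{112} - 40795 \left(- \frac{i \sqrt{3890}}{7780}\right) = \left(-433\right) \frac{1}{112} + \frac{8159 i \sqrt{3890}}{1556} = - \frac{433}{112} + \frac{8159 i \sqrt{3890}}{1556}$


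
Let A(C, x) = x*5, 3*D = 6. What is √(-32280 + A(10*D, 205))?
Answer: I*√31255 ≈ 176.79*I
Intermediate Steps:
D = 2 (D = (⅓)*6 = 2)
A(C, x) = 5*x
√(-32280 + A(10*D, 205)) = √(-32280 + 5*205) = √(-32280 + 1025) = √(-31255) = I*√31255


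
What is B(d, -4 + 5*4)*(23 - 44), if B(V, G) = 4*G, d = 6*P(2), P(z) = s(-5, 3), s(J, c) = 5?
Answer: -1344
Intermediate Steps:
P(z) = 5
d = 30 (d = 6*5 = 30)
B(d, -4 + 5*4)*(23 - 44) = (4*(-4 + 5*4))*(23 - 44) = (4*(-4 + 20))*(-21) = (4*16)*(-21) = 64*(-21) = -1344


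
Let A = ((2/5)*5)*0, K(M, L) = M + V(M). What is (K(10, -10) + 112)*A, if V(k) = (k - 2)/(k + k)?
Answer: 0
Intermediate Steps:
V(k) = (-2 + k)/(2*k) (V(k) = (-2 + k)/((2*k)) = (-2 + k)*(1/(2*k)) = (-2 + k)/(2*k))
K(M, L) = M + (-2 + M)/(2*M)
A = 0 (A = ((2*(⅕))*5)*0 = ((⅖)*5)*0 = 2*0 = 0)
(K(10, -10) + 112)*A = ((½ + 10 - 1/10) + 112)*0 = ((½ + 10 - 1*⅒) + 112)*0 = ((½ + 10 - ⅒) + 112)*0 = (52/5 + 112)*0 = (612/5)*0 = 0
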